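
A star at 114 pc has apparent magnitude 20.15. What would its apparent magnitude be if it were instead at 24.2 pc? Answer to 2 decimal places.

m ≈ 16.78

Flux ∝ 1/d², so Δm = 5 log₁₀(d₂/d₁) = 5 log₁₀(24.2/114) = -3.365
m₂ = m₁ + Δm = 20.15 + (-3.365) = 16.785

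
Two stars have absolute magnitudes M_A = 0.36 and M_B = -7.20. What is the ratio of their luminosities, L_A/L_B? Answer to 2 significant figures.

L_A/L_B ≈ 9.5×10^-4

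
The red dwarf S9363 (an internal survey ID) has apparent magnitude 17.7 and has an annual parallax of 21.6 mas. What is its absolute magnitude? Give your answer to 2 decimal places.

M ≈ 14.37

p = 21.6 mas = 0.0216″ → d = 1/p = 46.30 pc
5 log₁₀(d/10 pc) = 5 log₁₀(46.30) − 5 = 3.328
M = m − 5 log₁₀(d/10) = 17.7 − 3.328 = 14.372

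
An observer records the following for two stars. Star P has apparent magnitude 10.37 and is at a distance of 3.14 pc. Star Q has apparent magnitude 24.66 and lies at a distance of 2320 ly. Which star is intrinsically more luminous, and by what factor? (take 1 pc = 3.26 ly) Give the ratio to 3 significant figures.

Star P: M = m − 5 log₁₀ d + 5 = 10.37 − 5·0.4969 + 5 = 12.885
Star Q: d = 2320 ly / 3.26 = 711.7 pc
Star Q: M = m − 5 log₁₀ d + 5 = 24.66 − 5·2.8523 + 5 = 15.399
ΔM = M_P − M_Q = 12.885 − (15.399) = -2.513; smaller M is more luminous → Star P.
L ratio = 10^(0.4 |ΔM|) = 10^1.005 = 10.12

Star P is more luminous, by a factor of 10.1.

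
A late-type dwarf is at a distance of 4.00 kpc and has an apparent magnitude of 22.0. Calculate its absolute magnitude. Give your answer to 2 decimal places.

d = 4.00 kpc = 4000 pc
5 log₁₀(d/10 pc) = 5 log₁₀(4000) − 5 = 13.010
M = m − 5 log₁₀(d/10) = 22.0 − 13.010 = 8.990

M ≈ 8.99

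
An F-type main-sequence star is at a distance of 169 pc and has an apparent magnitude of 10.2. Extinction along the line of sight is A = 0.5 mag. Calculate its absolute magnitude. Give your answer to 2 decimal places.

M ≈ 3.56

5 log₁₀(d/10 pc) = 5 log₁₀(169.0) − 5 = 6.139
M = m − 5 log₁₀(d/10) − A = 10.2 − 6.139 − 0.5 = 3.561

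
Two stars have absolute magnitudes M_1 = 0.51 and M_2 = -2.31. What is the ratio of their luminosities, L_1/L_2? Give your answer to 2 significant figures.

ΔM = M_1 − M_2 = 2.82
L_1/L_2 = 10^(−0.4 ΔM) = 10^-1.128 = 0.07447

L_1/L_2 ≈ 0.074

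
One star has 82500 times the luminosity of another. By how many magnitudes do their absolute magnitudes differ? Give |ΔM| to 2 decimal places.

Pogson: ΔM = −2.5 log₁₀(ratio) = −2.5 log₁₀(82500) = −2.5 × 4.9165 = -12.291

|ΔM| ≈ 12.29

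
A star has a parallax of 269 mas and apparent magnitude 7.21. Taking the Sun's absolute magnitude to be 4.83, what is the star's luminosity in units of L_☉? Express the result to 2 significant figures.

d = 1/p = 1000/269 mas = 3.717 pc
M = m − 5 log₁₀ d + 5 = 7.21 − 5·0.5702 + 5 = 9.359
M − M_☉ = 9.359 − 4.83 = 4.529
L/L_☉ = 10^(−0.4 × 4.529) = 0.01543

L/L_☉ ≈ 0.015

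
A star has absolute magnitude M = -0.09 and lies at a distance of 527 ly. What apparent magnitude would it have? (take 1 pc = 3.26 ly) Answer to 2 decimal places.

m ≈ 5.95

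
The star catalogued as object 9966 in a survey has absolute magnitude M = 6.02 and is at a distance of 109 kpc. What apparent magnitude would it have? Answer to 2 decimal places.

m ≈ 26.21

d = 109 kpc = 109000 pc
m = M + 5 log₁₀ d − 5 = 6.02 + 5·5.0374 − 5 = 26.207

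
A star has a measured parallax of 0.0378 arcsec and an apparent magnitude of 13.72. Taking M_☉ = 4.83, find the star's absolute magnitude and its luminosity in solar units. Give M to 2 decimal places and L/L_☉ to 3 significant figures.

M ≈ 11.61; L/L_☉ ≈ 1.95×10^-3

d = 1/p = 1/0.0378″ = 26.46 pc
M = m − 5 log₁₀ d + 5 = 13.72 − 5·1.4225 + 5 = 11.607
M − M_☉ = 11.607 − 4.83 = 6.777
L/L_☉ = 10^(−0.4 × 6.777) = 1.945×10^-3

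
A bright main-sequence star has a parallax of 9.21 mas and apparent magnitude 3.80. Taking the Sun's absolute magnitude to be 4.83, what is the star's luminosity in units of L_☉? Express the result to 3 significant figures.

d = 1/p = 1000/9.21 mas = 108.6 pc
M = m − 5 log₁₀ d + 5 = 3.80 − 5·2.0357 + 5 = -1.379
M − M_☉ = -1.379 − 4.83 = -6.209
L/L_☉ = 10^(−0.4 × -6.209) = 304.4

L/L_☉ ≈ 304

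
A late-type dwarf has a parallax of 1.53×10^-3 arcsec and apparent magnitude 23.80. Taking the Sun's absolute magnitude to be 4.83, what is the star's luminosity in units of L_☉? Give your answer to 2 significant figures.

L/L_☉ ≈ 1.1×10^-4

d = 1/p = 1/1.53×10^-3″ = 653.6 pc
M = m − 5 log₁₀ d + 5 = 23.80 − 5·2.8153 + 5 = 14.723
M − M_☉ = 14.723 − 4.83 = 9.893
L/L_☉ = 10^(−0.4 × 9.893) = 1.103×10^-4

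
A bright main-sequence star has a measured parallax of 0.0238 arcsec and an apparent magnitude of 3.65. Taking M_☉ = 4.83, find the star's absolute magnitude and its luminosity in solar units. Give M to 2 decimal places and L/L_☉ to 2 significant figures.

M ≈ 0.53; L/L_☉ ≈ 52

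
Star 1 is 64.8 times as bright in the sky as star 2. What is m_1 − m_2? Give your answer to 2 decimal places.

m_1 − m_2 ≈ -4.53

Pogson: Δm = −2.5 log₁₀(ratio) = −2.5 log₁₀(64.8) = −2.5 × 1.8116 = -4.529
Star 1 is brighter, so it has the smaller magnitude: the difference is negative.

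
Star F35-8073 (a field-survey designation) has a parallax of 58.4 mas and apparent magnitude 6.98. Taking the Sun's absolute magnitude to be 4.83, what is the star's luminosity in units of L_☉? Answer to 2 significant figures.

d = 1/p = 1000/58.4 mas = 17.12 pc
M = m − 5 log₁₀ d + 5 = 6.98 − 5·1.2336 + 5 = 5.812
M − M_☉ = 5.812 − 4.83 = 0.982
L/L_☉ = 10^(−0.4 × 0.982) = 0.4047

L/L_☉ ≈ 0.40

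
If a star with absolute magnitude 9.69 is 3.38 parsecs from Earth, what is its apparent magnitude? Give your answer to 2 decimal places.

m ≈ 7.33

m = M + 5 log₁₀ d − 5 = 9.69 + 5·0.5289 − 5 = 7.335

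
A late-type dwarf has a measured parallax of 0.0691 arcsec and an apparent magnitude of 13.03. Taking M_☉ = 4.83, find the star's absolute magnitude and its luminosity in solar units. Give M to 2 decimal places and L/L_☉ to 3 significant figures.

d = 1/p = 1/0.0691″ = 14.47 pc
M = m − 5 log₁₀ d + 5 = 13.03 − 5·1.1605 + 5 = 12.227
M − M_☉ = 12.227 − 4.83 = 7.397
L/L_☉ = 10^(−0.4 × 7.397) = 1.099×10^-3

M ≈ 12.23; L/L_☉ ≈ 1.10×10^-3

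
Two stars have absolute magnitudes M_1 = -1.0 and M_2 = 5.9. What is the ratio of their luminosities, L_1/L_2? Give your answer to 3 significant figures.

L_1/L_2 ≈ 575

ΔM = M_1 − M_2 = -6.9
L_1/L_2 = 10^(−0.4 ΔM) = 10^2.760 = 575.4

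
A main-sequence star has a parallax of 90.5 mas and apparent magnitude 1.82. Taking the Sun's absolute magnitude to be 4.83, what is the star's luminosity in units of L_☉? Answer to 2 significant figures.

d = 1/p = 1000/90.5 mas = 11.05 pc
M = m − 5 log₁₀ d + 5 = 1.82 − 5·1.0434 + 5 = 1.603
M − M_☉ = 1.603 − 4.83 = -3.227
L/L_☉ = 10^(−0.4 × -3.227) = 19.53

L/L_☉ ≈ 20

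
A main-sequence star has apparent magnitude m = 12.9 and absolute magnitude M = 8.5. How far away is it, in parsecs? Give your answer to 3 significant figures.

μ = m − M = 4.400
m − M = 5 log₁₀ d − 5
log₁₀ d = (m − M)/5 + 1 = 1.8800
d = 10^1.8800 = 75.86 pc

d ≈ 75.9 pc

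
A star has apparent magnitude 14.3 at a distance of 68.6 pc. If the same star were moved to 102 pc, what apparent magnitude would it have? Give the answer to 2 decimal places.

m ≈ 15.16

Flux ∝ 1/d², so Δm = 5 log₁₀(d₂/d₁) = 5 log₁₀(102/68.6) = 0.861
m₂ = m₁ + Δm = 14.3 + (0.861) = 15.161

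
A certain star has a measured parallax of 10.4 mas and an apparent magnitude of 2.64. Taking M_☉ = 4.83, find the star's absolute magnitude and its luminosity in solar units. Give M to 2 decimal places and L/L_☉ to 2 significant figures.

d = 1/p = 1000/10.4 mas = 96.15 pc
M = m − 5 log₁₀ d + 5 = 2.64 − 5·1.9830 + 5 = -2.275
M − M_☉ = -2.275 − 4.83 = -7.105
L/L_☉ = 10^(−0.4 × -7.105) = 694.9

M ≈ -2.27; L/L_☉ ≈ 690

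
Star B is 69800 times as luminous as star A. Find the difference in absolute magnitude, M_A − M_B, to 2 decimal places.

Pogson: ΔM = −2.5 log₁₀(ratio) = −2.5 log₁₀(69800) = −2.5 × 4.8439 = -12.110
Star B is brighter so has the smaller magnitude: M_A − M_B is positive.

M_A − M_B ≈ 12.11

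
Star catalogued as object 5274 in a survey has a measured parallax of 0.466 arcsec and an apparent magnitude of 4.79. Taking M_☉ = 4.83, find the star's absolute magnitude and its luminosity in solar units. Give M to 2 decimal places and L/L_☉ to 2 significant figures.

d = 1/p = 1/0.466″ = 2.146 pc
M = m − 5 log₁₀ d + 5 = 4.79 − 5·0.3316 + 5 = 8.132
M − M_☉ = 8.132 − 4.83 = 3.302
L/L_☉ = 10^(−0.4 × 3.302) = 0.04778

M ≈ 8.13; L/L_☉ ≈ 0.048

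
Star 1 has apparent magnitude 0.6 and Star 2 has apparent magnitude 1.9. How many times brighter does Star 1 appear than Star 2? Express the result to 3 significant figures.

Δm = 0.6 − (1.9) = -1.3
Flux ratio = 10^(−0.4 Δm) = 10^(−0.4 × -1.3) = 10^0.520 = 3.311

3.31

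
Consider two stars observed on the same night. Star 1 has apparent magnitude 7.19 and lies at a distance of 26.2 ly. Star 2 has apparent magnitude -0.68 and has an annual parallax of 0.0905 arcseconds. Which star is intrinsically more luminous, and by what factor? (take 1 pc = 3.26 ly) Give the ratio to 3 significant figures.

Star 1: d = 26.2 ly / 3.26 = 8.037 pc
Star 1: M = m − 5 log₁₀ d + 5 = 7.19 − 5·0.9051 + 5 = 7.665
Star 2: d = 1/p = 1/0.0905″ = 11.05 pc
Star 2: M = m − 5 log₁₀ d + 5 = -0.68 − 5·1.0434 + 5 = -0.897
ΔM = M_1 − M_2 = 7.665 − (-0.897) = 8.561; smaller M is more luminous → Star 2.
L ratio = 10^(0.4 |ΔM|) = 10^3.425 = 2658

Star 2 is more luminous, by a factor of 2660.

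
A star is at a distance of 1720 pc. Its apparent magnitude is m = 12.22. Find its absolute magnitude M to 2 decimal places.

5 log₁₀(d/10 pc) = 5 log₁₀(1720) − 5 = 11.178
M = m − 5 log₁₀(d/10) = 12.22 − 11.178 = 1.042

M ≈ 1.04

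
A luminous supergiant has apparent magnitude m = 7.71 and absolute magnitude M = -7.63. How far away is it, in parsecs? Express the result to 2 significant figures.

μ = m − M = 15.340
m − M = 5 log₁₀ d − 5
log₁₀ d = (m − M)/5 + 1 = 4.0680
d = 10^4.0680 = 11690 pc

d ≈ 12000 pc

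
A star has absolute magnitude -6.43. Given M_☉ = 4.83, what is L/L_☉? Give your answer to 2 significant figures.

M − M_☉ = -6.43 − 4.83 = -11.260
L/L_☉ = 10^(−0.4 (M − M_☉)) = 10^4.504 = 31920

L/L_☉ ≈ 32000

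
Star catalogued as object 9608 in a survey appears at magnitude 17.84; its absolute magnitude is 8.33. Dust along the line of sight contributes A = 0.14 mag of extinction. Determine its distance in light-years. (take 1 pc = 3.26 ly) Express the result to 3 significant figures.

m − M = 5 log₁₀(d/10 pc) + A  ⇒  17.84 − (8.33) − 0.14 = 5 log₁₀(d/10)
9.370 = 5 log₁₀(d/10)
log₁₀ d = (m − M − A)/5 + 1 = 2.8740
d = 10^2.8740 = 748.2 pc
= 2439 ly

d ≈ 2440 ly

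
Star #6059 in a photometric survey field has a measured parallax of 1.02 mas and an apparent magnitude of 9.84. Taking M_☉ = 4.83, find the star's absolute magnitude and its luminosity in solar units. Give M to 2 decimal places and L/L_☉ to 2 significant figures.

M ≈ -0.12; L/L_☉ ≈ 95

d = 1/p = 1000/1.02 mas = 980.4 pc
M = m − 5 log₁₀ d + 5 = 9.84 − 5·2.9914 + 5 = -0.117
M − M_☉ = -0.117 − 4.83 = -4.947
L/L_☉ = 10^(−0.4 × -4.947) = 95.24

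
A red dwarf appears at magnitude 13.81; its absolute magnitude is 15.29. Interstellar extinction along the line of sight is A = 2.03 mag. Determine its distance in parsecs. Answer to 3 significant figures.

m − M = 5 log₁₀(d/10 pc) + A  ⇒  13.81 − (15.29) − 2.03 = 5 log₁₀(d/10)
-3.510 = 5 log₁₀(d/10)
log₁₀ d = (m − M − A)/5 + 1 = 0.2980
d = 10^0.2980 = 1.986 pc

d ≈ 1.99 pc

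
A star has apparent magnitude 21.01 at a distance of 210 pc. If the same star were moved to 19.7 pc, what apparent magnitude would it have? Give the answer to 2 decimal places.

Flux ∝ 1/d², so Δm = 5 log₁₀(d₂/d₁) = 5 log₁₀(19.7/210) = -5.139
m₂ = m₁ + Δm = 21.01 + (-5.139) = 15.871

m ≈ 15.87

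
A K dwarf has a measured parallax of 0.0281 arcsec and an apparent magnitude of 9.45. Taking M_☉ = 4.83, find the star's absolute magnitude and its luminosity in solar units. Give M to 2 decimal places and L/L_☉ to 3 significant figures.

M ≈ 6.69; L/L_☉ ≈ 0.180

d = 1/p = 1/0.0281″ = 35.59 pc
M = m − 5 log₁₀ d + 5 = 9.45 − 5·1.5513 + 5 = 6.694
M − M_☉ = 6.694 − 4.83 = 1.864
L/L_☉ = 10^(−0.4 × 1.864) = 0.1797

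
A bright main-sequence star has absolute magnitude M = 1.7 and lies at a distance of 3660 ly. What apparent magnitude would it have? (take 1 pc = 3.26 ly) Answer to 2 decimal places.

d = 3660 ly / 3.26 = 1123 pc
m = M + 5 log₁₀ d − 5 = 1.7 + 5·3.0503 − 5 = 11.951

m ≈ 11.95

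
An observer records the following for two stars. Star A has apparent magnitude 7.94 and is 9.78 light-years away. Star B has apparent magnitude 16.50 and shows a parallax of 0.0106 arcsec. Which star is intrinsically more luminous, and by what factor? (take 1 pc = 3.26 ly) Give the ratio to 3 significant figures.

Star A is more luminous, by a factor of 2.68.

Star A: d = 9.78 ly / 3.26 = 3.000 pc
Star A: M = m − 5 log₁₀ d + 5 = 7.94 − 5·0.4771 + 5 = 10.554
Star B: d = 1/p = 1/0.0106″ = 94.34 pc
Star B: M = m − 5 log₁₀ d + 5 = 16.50 − 5·1.9747 + 5 = 11.627
ΔM = M_A − M_B = 10.554 − (11.627) = -1.072; smaller M is more luminous → Star A.
L ratio = 10^(0.4 |ΔM|) = 10^0.429 = 2.684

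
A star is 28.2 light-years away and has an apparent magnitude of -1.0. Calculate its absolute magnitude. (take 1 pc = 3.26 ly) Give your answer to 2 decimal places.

d = 28.2 ly / 3.26 = 8.650 pc
5 log₁₀(d/10 pc) = 5 log₁₀(8.650) − 5 = -0.315
M = m − 5 log₁₀(d/10) = -1.0 + 0.315 = -0.685

M ≈ -0.69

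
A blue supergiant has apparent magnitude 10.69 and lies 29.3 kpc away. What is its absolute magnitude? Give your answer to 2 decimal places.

d = 29.3 kpc = 29300 pc
5 log₁₀(d/10 pc) = 5 log₁₀(29300) − 5 = 17.334
M = m − 5 log₁₀(d/10) = 10.69 − 17.334 = -6.644

M ≈ -6.64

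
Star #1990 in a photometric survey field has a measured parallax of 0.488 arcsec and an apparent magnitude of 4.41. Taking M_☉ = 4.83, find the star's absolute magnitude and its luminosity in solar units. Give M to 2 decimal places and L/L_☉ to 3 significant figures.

M ≈ 7.85; L/L_☉ ≈ 0.0618

d = 1/p = 1/0.488″ = 2.049 pc
M = m − 5 log₁₀ d + 5 = 4.41 − 5·0.3116 + 5 = 7.852
M − M_☉ = 7.852 − 4.83 = 3.022
L/L_☉ = 10^(−0.4 × 3.022) = 0.06182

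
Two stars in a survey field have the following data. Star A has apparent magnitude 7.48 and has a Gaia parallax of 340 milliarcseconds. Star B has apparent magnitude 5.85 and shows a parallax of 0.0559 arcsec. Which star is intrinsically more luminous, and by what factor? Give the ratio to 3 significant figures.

Star A: p = 340 mas = 0.340″ → d = 1/p = 2.941 pc
Star A: M = m − 5 log₁₀ d + 5 = 7.48 − 5·0.4685 + 5 = 10.137
Star B: d = 1/p = 1/0.0559″ = 17.89 pc
Star B: M = m − 5 log₁₀ d + 5 = 5.85 − 5·1.2526 + 5 = 4.587
ΔM = M_A − M_B = 10.137 − (4.587) = 5.550; smaller M is more luminous → Star B.
L ratio = 10^(0.4 |ΔM|) = 10^2.220 = 166.0

Star B is more luminous, by a factor of 166.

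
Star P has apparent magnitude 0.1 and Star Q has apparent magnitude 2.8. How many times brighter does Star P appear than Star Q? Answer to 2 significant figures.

12

Magnitude difference = -2.7
Flux ratio = 10^(−0.4 Δm) = 10^(−0.4 × -2.7) = 10^1.080 = 12.02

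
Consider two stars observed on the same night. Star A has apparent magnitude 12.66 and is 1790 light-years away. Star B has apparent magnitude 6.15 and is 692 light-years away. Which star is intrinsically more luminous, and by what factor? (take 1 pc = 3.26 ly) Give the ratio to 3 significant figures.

Star A: d = 1790 ly / 3.26 = 549.1 pc
Star A: M = m − 5 log₁₀ d + 5 = 12.66 − 5·2.7396 + 5 = 3.962
Star B: d = 692 ly / 3.26 = 212.3 pc
Star B: M = m − 5 log₁₀ d + 5 = 6.15 − 5·2.3269 + 5 = -0.484
ΔM = M_A − M_B = 3.962 − (-0.484) = 4.446; smaller M is more luminous → Star B.
L ratio = 10^(0.4 |ΔM|) = 10^1.779 = 60.05

Star B is more luminous, by a factor of 60.0.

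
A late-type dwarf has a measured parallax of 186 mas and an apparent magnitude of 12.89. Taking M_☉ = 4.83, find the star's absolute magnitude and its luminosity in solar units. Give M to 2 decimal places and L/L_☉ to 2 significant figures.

d = 1/p = 1000/186 mas = 5.376 pc
M = m − 5 log₁₀ d + 5 = 12.89 − 5·0.7305 + 5 = 14.238
M − M_☉ = 14.238 − 4.83 = 9.408
L/L_☉ = 10^(−0.4 × 9.408) = 1.726×10^-4

M ≈ 14.24; L/L_☉ ≈ 1.7×10^-4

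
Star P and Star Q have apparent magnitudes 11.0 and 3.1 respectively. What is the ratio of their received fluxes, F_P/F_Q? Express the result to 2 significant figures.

Δm = 11.0 − (3.1) = 7.9
Flux ratio = 10^(−0.4 Δm) = 10^(−0.4 × 7.9) = 10^-3.160 = 6.918×10^-4

F_P/F_Q ≈ 6.9×10^-4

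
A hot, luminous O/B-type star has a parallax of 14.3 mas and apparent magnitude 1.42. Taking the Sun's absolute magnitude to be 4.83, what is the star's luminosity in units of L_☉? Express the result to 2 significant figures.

L/L_☉ ≈ 1100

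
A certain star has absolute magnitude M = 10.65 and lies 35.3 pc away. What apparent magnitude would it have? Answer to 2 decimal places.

m ≈ 13.39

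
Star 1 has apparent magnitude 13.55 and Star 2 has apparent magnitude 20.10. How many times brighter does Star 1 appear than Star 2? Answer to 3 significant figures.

417

Magnitude difference = -6.55
Flux ratio = 10^(−0.4 Δm) = 10^(−0.4 × -6.55) = 10^2.620 = 416.9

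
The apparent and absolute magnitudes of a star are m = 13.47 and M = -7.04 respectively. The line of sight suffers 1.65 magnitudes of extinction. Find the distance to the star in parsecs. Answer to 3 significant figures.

d ≈ 59200 pc

m − M = 5 log₁₀(d/10 pc) + A  ⇒  13.47 − (-7.04) − 1.65 = 5 log₁₀(d/10)
18.860 = 5 log₁₀(d/10)
log₁₀ d = (m − M − A)/5 + 1 = 4.7720
d = 10^4.7720 = 59160 pc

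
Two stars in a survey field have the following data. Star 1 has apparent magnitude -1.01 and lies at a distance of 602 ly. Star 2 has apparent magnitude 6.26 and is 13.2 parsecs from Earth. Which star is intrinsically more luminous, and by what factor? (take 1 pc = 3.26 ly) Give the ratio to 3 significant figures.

Star 1 is more luminous, by a factor of 158000.

Star 1: d = 602 ly / 3.26 = 184.7 pc
Star 1: M = m − 5 log₁₀ d + 5 = -1.01 − 5·2.2664 + 5 = -7.342
Star 2: M = m − 5 log₁₀ d + 5 = 6.26 − 5·1.1206 + 5 = 5.657
ΔM = M_1 − M_2 = -7.342 − (5.657) = -12.999; smaller M is more luminous → Star 1.
L ratio = 10^(0.4 |ΔM|) = 10^5.200 = 158300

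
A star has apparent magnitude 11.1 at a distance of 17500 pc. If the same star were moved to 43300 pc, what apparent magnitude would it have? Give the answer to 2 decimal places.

m ≈ 13.07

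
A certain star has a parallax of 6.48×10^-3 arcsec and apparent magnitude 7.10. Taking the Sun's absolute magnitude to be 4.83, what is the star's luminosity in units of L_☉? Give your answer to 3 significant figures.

d = 1/p = 1/6.48×10^-3″ = 154.3 pc
M = m − 5 log₁₀ d + 5 = 7.10 − 5·2.1884 + 5 = 1.158
M − M_☉ = 1.158 − 4.83 = -3.672
L/L_☉ = 10^(−0.4 × -3.672) = 29.43

L/L_☉ ≈ 29.4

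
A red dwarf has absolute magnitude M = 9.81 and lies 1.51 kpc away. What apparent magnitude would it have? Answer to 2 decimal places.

m ≈ 20.70

d = 1.51 kpc = 1510 pc
m = M + 5 log₁₀ d − 5 = 9.81 + 5·3.1790 − 5 = 20.705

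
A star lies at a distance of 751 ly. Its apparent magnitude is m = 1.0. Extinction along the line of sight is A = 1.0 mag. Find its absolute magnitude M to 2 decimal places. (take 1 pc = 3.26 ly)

M ≈ -6.81

d = 751 ly / 3.26 = 230.4 pc
5 log₁₀(d/10 pc) = 5 log₁₀(230.4) − 5 = 6.812
M = m − 5 log₁₀(d/10) − A = 1.0 − 6.812 − 1.0 = -6.812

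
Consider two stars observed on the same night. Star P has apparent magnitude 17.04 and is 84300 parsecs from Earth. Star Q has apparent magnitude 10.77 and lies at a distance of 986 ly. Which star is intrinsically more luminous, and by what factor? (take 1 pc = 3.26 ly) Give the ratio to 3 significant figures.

Star P is more luminous, by a factor of 241.

Star P: M = m − 5 log₁₀ d + 5 = 17.04 − 5·4.9258 + 5 = -2.589
Star Q: d = 986 ly / 3.26 = 302.5 pc
Star Q: M = m − 5 log₁₀ d + 5 = 10.77 − 5·2.4807 + 5 = 3.367
ΔM = M_P − M_Q = -2.589 − (3.367) = -5.956; smaller M is more luminous → Star P.
L ratio = 10^(0.4 |ΔM|) = 10^2.382 = 241.2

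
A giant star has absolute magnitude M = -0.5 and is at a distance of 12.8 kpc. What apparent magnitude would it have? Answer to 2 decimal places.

d = 12.8 kpc = 12800 pc
m = M + 5 log₁₀ d − 5 = -0.5 + 5·4.1072 − 5 = 15.036

m ≈ 15.04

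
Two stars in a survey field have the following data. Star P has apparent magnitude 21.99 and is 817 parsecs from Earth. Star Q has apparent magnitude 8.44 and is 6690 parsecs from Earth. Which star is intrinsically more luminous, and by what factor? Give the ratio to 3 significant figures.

Star P: M = m − 5 log₁₀ d + 5 = 21.99 − 5·2.9122 + 5 = 12.429
Star Q: M = m − 5 log₁₀ d + 5 = 8.44 − 5·3.8254 + 5 = -5.687
ΔM = M_P − M_Q = 12.429 − (-5.687) = 18.116; smaller M is more luminous → Star Q.
L ratio = 10^(0.4 |ΔM|) = 10^7.246 = 1.764×10^7

Star Q is more luminous, by a factor of 1.76×10^7.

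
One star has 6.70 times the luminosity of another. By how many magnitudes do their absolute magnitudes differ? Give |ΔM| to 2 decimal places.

Pogson: ΔM = −2.5 log₁₀(ratio) = −2.5 log₁₀(6.70) = −2.5 × 0.8261 = -2.065

|ΔM| ≈ 2.07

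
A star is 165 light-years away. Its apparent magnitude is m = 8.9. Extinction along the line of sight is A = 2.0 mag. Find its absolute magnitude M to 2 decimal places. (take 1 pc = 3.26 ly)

d = 165 ly / 3.26 = 50.61 pc
5 log₁₀(d/10 pc) = 5 log₁₀(50.61) − 5 = 3.521
M = m − 5 log₁₀(d/10) − A = 8.9 − 3.521 − 2.0 = 3.379

M ≈ 3.38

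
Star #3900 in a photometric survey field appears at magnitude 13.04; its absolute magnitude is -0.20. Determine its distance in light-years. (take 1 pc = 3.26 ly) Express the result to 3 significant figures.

d ≈ 14500 ly

Distance modulus: m − M = 13.04 − (-0.20) = 13.240
m − M = 5 log₁₀ d − 5
log₁₀ d = (m − M)/5 + 1 = 3.6480
d = 10^3.6480 = 4446 pc
= 14490 ly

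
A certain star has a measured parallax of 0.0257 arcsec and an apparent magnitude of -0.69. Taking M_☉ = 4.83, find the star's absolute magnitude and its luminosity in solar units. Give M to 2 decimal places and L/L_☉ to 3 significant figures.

M ≈ -3.64; L/L_☉ ≈ 2440

d = 1/p = 1/0.0257″ = 38.91 pc
M = m − 5 log₁₀ d + 5 = -0.69 − 5·1.5901 + 5 = -3.640
M − M_☉ = -3.640 − 4.83 = -8.470
L/L_☉ = 10^(−0.4 × -8.470) = 2444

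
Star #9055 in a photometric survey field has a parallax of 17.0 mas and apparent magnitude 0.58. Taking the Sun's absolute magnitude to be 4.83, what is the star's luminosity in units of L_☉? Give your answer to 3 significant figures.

L/L_☉ ≈ 1730

d = 1/p = 1000/17.0 mas = 58.82 pc
M = m − 5 log₁₀ d + 5 = 0.58 − 5·1.7696 + 5 = -3.268
M − M_☉ = -3.268 − 4.83 = -8.098
L/L_☉ = 10^(−0.4 × -8.098) = 1734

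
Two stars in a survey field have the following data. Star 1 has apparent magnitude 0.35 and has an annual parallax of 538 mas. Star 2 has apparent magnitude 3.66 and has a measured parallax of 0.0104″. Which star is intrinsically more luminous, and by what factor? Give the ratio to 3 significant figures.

Star 2 is more luminous, by a factor of 127.

Star 1: p = 538 mas = 0.538″ → d = 1/p = 1.859 pc
Star 1: M = m − 5 log₁₀ d + 5 = 0.35 − 5·0.2692 + 5 = 4.004
Star 2: d = 1/p = 1/0.0104″ = 96.15 pc
Star 2: M = m − 5 log₁₀ d + 5 = 3.66 − 5·1.9830 + 5 = -1.255
ΔM = M_1 − M_2 = 4.004 − (-1.255) = 5.259; smaller M is more luminous → Star 2.
L ratio = 10^(0.4 |ΔM|) = 10^2.103 = 126.9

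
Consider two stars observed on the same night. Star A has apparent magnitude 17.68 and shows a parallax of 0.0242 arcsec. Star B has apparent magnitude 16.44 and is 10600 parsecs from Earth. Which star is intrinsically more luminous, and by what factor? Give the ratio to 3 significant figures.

Star A: d = 1/p = 1/0.0242″ = 41.32 pc
Star A: M = m − 5 log₁₀ d + 5 = 17.68 − 5·1.6162 + 5 = 14.599
Star B: M = m − 5 log₁₀ d + 5 = 16.44 − 5·4.0253 + 5 = 1.313
ΔM = M_A − M_B = 14.599 − (1.313) = 13.286; smaller M is more luminous → Star B.
L ratio = 10^(0.4 |ΔM|) = 10^5.314 = 206200

Star B is more luminous, by a factor of 206000.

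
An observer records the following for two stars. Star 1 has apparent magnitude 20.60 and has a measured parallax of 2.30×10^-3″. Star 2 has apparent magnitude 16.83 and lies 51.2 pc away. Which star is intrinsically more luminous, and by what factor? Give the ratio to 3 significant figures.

Star 1 is more luminous, by a factor of 2.24.

Star 1: d = 1/p = 1/2.30×10^-3″ = 434.8 pc
Star 1: M = m − 5 log₁₀ d + 5 = 20.60 − 5·2.6383 + 5 = 12.409
Star 2: M = m − 5 log₁₀ d + 5 = 16.83 − 5·1.7093 + 5 = 13.284
ΔM = M_1 − M_2 = 12.409 − (13.284) = -0.875; smaller M is more luminous → Star 1.
L ratio = 10^(0.4 |ΔM|) = 10^0.350 = 2.239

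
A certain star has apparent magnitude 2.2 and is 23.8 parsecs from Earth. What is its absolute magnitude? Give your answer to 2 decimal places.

5 log₁₀(d/10 pc) = 5 log₁₀(23.80) − 5 = 1.883
M = m − 5 log₁₀(d/10) = 2.2 − 1.883 = 0.317

M ≈ 0.32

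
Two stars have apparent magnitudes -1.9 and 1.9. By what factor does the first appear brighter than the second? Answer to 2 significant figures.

Δm = -1.9 − (1.9) = -3.8
Flux ratio = 10^(−0.4 Δm) = 10^(−0.4 × -3.8) = 10^1.520 = 33.11

33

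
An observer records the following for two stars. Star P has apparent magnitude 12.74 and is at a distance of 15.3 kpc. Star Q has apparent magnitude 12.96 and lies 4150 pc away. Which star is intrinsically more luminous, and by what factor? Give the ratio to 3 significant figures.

Star P: d = 15.3 kpc = 15300 pc
Star P: M = m − 5 log₁₀ d + 5 = 12.74 − 5·4.1847 + 5 = -3.183
Star Q: M = m − 5 log₁₀ d + 5 = 12.96 − 5·3.6180 + 5 = -0.130
ΔM = M_P − M_Q = -3.183 − (-0.130) = -3.053; smaller M is more luminous → Star P.
L ratio = 10^(0.4 |ΔM|) = 10^1.221 = 16.65

Star P is more luminous, by a factor of 16.6.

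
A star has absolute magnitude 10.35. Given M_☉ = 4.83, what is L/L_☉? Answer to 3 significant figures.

M − M_☉ = 10.35 − 4.83 = 5.520
L/L_☉ = 10^(−0.4 (M − M_☉)) = 10^-2.208 = 6.194×10^-3

L/L_☉ ≈ 6.19×10^-3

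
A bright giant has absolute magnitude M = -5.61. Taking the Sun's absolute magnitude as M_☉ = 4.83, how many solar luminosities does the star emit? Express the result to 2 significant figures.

L/L_☉ ≈ 15000

M − M_☉ = -5.61 − 4.83 = -10.440
L/L_☉ = 10^(−0.4 (M − M_☉)) = 10^4.176 = 15000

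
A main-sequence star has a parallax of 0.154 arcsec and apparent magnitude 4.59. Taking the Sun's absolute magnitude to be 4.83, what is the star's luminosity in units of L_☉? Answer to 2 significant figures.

d = 1/p = 1/0.154″ = 6.494 pc
M = m − 5 log₁₀ d + 5 = 4.59 − 5·0.8125 + 5 = 5.528
M − M_☉ = 5.528 − 4.83 = 0.698
L/L_☉ = 10^(−0.4 × 0.698) = 0.5260

L/L_☉ ≈ 0.53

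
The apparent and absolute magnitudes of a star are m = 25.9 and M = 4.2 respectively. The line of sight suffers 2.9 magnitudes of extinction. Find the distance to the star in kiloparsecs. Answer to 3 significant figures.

d ≈ 57.5 kpc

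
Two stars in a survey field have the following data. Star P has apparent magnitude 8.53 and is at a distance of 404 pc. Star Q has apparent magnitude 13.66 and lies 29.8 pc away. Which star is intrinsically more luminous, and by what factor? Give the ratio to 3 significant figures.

Star P: M = m − 5 log₁₀ d + 5 = 8.53 − 5·2.6064 + 5 = 0.498
Star Q: M = m − 5 log₁₀ d + 5 = 13.66 − 5·1.4742 + 5 = 11.289
ΔM = M_P − M_Q = 0.498 − (11.289) = -10.791; smaller M is more luminous → Star P.
L ratio = 10^(0.4 |ΔM|) = 10^4.316 = 20720

Star P is more luminous, by a factor of 20700.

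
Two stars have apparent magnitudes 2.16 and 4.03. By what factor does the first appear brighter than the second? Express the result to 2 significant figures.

5.6

Magnitude difference = -1.87
Flux ratio = 10^(−0.4 Δm) = 10^(−0.4 × -1.87) = 10^0.748 = 5.598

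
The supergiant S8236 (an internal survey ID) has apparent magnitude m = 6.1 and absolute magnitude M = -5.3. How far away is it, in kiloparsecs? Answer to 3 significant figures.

d ≈ 1.91 kpc

Distance modulus: m − M = 6.1 − (-5.3) = 11.400
m − M = 5 log₁₀ d − 5
log₁₀ d = (m − M)/5 + 1 = 3.2800
d = 10^3.2800 = 1905 pc
= 1.905 kpc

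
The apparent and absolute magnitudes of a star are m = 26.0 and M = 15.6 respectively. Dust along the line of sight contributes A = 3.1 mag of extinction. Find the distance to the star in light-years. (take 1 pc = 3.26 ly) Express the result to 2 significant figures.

m − M = 5 log₁₀(d/10 pc) + A  ⇒  26.0 − (15.6) − 3.1 = 5 log₁₀(d/10)
7.300 = 5 log₁₀(d/10)
log₁₀ d = (m − M − A)/5 + 1 = 2.4600
d = 10^2.4600 = 288.4 pc
= 940.2 ly

d ≈ 940 ly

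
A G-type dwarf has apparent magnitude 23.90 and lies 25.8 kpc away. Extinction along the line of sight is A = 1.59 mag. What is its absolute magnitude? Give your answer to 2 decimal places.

d = 25.8 kpc = 25800 pc
5 log₁₀(d/10 pc) = 5 log₁₀(25800) − 5 = 17.058
M = m − 5 log₁₀(d/10) − A = 23.90 − 17.058 − 1.59 = 5.252

M ≈ 5.25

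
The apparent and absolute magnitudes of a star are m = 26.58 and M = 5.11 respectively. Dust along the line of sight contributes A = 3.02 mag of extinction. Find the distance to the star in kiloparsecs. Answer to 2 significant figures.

m − M = 5 log₁₀(d/10 pc) + A  ⇒  26.58 − (5.11) − 3.02 = 5 log₁₀(d/10)
18.450 = 5 log₁₀(d/10)
log₁₀ d = (m − M − A)/5 + 1 = 4.6900
d = 10^4.6900 = 48980 pc
= 48.98 kpc

d ≈ 49 kpc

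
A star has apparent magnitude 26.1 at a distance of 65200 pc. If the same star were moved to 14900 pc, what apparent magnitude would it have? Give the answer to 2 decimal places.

Flux ∝ 1/d², so Δm = 5 log₁₀(d₂/d₁) = 5 log₁₀(14900/65200) = -3.205
m₂ = m₁ + Δm = 26.1 + (-3.205) = 22.895

m ≈ 22.89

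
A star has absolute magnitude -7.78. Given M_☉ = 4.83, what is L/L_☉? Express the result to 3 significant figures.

M − M_☉ = -7.78 − 4.83 = -12.610
L/L_☉ = 10^(−0.4 (M − M_☉)) = 10^5.044 = 110700

L/L_☉ ≈ 111000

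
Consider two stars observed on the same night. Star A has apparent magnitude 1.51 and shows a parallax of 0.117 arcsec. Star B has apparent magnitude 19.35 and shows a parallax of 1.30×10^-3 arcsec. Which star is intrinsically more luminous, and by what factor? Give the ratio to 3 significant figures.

Star A is more luminous, by a factor of 1690.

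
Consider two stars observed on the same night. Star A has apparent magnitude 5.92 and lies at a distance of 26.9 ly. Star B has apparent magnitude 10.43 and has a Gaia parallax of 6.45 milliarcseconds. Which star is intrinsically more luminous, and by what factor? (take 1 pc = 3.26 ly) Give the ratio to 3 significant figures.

Star B is more luminous, by a factor of 5.54.

Star A: d = 26.9 ly / 3.26 = 8.252 pc
Star A: M = m − 5 log₁₀ d + 5 = 5.92 − 5·0.9165 + 5 = 6.337
Star B: p = 6.45 mas = 6.45×10^-3″ → d = 1/p = 155.0 pc
Star B: M = m − 5 log₁₀ d + 5 = 10.43 − 5·2.1904 + 5 = 4.478
ΔM = M_A − M_B = 6.337 − (4.478) = 1.860; smaller M is more luminous → Star B.
L ratio = 10^(0.4 |ΔM|) = 10^0.744 = 5.544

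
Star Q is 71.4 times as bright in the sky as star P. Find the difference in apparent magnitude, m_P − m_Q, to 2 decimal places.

m_P − m_Q ≈ 4.63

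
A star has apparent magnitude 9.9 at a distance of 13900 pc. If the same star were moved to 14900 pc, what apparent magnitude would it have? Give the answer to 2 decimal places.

Flux ∝ 1/d², so Δm = 5 log₁₀(d₂/d₁) = 5 log₁₀(14900/13900) = 0.151
m₂ = m₁ + Δm = 9.9 + (0.151) = 10.051

m ≈ 10.05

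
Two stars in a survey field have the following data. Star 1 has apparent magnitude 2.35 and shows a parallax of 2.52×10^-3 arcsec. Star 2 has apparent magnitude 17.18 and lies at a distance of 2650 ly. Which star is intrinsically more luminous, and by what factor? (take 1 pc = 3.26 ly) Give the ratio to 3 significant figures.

Star 1 is more luminous, by a factor of 204000.

Star 1: d = 1/p = 1/2.52×10^-3″ = 396.8 pc
Star 1: M = m − 5 log₁₀ d + 5 = 2.35 − 5·2.5986 + 5 = -5.643
Star 2: d = 2650 ly / 3.26 = 812.9 pc
Star 2: M = m − 5 log₁₀ d + 5 = 17.18 − 5·2.9100 + 5 = 7.630
ΔM = M_1 − M_2 = -5.643 − (7.630) = -13.273; smaller M is more luminous → Star 1.
L ratio = 10^(0.4 |ΔM|) = 10^5.309 = 203800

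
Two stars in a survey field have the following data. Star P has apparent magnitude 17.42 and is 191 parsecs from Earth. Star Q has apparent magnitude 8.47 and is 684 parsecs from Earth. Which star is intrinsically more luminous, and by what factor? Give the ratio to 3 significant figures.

Star Q is more luminous, by a factor of 48800.

Star P: M = m − 5 log₁₀ d + 5 = 17.42 − 5·2.2810 + 5 = 11.015
Star Q: M = m − 5 log₁₀ d + 5 = 8.47 − 5·2.8351 + 5 = -0.705
ΔM = M_P − M_Q = 11.015 − (-0.705) = 11.720; smaller M is more luminous → Star Q.
L ratio = 10^(0.4 |ΔM|) = 10^4.688 = 48760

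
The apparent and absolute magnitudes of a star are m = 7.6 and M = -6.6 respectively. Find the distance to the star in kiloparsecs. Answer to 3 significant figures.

Distance modulus: m − M = 7.6 − (-6.6) = 14.200
m − M = 5 log₁₀ d − 5
log₁₀ d = (m − M)/5 + 1 = 3.8400
d = 10^3.8400 = 6918 pc
= 6.918 kpc

d ≈ 6.92 kpc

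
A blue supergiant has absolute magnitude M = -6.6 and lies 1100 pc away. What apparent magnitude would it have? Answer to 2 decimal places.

m ≈ 3.61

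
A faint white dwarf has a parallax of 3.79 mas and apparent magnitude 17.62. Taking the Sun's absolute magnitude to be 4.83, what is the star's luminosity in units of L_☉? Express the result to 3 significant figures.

d = 1/p = 1000/3.79 mas = 263.9 pc
M = m − 5 log₁₀ d + 5 = 17.62 − 5·2.4214 + 5 = 10.513
M − M_☉ = 10.513 − 4.83 = 5.683
L/L_☉ = 10^(−0.4 × 5.683) = 5.330×10^-3

L/L_☉ ≈ 5.33×10^-3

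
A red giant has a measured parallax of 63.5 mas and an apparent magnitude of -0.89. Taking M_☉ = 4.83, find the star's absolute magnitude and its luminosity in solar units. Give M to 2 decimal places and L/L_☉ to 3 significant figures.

M ≈ -1.88; L/L_☉ ≈ 481

d = 1/p = 1000/63.5 mas = 15.75 pc
M = m − 5 log₁₀ d + 5 = -0.89 − 5·1.1972 + 5 = -1.876
M − M_☉ = -1.876 − 4.83 = -6.706
L/L_☉ = 10^(−0.4 × -6.706) = 481.3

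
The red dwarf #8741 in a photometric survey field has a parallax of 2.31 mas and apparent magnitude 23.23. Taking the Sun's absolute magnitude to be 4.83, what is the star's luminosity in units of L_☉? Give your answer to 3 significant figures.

L/L_☉ ≈ 8.18×10^-5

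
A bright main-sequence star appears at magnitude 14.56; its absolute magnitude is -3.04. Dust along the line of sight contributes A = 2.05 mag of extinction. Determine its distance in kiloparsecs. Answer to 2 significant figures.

d ≈ 13 kpc

m − M = 5 log₁₀(d/10 pc) + A  ⇒  14.56 − (-3.04) − 2.05 = 5 log₁₀(d/10)
15.550 = 5 log₁₀(d/10)
log₁₀ d = (m − M − A)/5 + 1 = 4.1100
d = 10^4.1100 = 12880 pc
= 12.88 kpc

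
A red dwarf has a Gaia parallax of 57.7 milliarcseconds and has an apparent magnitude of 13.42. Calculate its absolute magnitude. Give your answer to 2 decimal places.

M ≈ 12.23

p = 57.7 mas = 0.0577″ → d = 1/p = 17.33 pc
5 log₁₀(d/10 pc) = 5 log₁₀(17.33) − 5 = 1.194
M = m − 5 log₁₀(d/10) = 13.42 − 1.194 = 12.226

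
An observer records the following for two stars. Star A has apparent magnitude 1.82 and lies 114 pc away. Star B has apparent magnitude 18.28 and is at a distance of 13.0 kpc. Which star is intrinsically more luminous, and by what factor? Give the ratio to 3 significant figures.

Star A is more luminous, by a factor of 295.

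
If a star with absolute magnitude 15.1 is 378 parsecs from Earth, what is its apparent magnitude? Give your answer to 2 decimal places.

m = M + 5 log₁₀ d − 5 = 15.1 + 5·2.5775 − 5 = 22.987

m ≈ 22.99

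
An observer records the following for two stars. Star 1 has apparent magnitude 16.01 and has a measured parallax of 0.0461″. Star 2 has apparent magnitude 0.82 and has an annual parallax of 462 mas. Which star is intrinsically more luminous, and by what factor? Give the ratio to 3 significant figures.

Star 2 is more luminous, by a factor of 11900.

Star 1: d = 1/p = 1/0.0461″ = 21.69 pc
Star 1: M = m − 5 log₁₀ d + 5 = 16.01 − 5·1.3363 + 5 = 14.329
Star 2: p = 462 mas = 0.462″ → d = 1/p = 2.165 pc
Star 2: M = m − 5 log₁₀ d + 5 = 0.82 − 5·0.3354 + 5 = 4.143
ΔM = M_1 − M_2 = 14.329 − (4.143) = 10.185; smaller M is more luminous → Star 2.
L ratio = 10^(0.4 |ΔM|) = 10^4.074 = 11860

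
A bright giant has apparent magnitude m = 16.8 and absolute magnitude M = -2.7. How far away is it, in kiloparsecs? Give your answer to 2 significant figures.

d ≈ 79 kpc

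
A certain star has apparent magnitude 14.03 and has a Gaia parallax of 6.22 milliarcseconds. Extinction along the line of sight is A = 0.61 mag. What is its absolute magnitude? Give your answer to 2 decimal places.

M ≈ 7.39

p = 6.22 mas = 6.22×10^-3″ → d = 1/p = 160.8 pc
5 log₁₀(d/10 pc) = 5 log₁₀(160.8) − 5 = 6.031
M = m − 5 log₁₀(d/10) − A = 14.03 − 6.031 − 0.61 = 7.389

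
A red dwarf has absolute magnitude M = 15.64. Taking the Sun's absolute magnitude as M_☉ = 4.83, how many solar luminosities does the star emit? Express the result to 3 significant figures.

M − M_☉ = 15.64 − 4.83 = 10.810
L/L_☉ = 10^(−0.4 (M − M_☉)) = 10^-4.324 = 4.742×10^-5

L/L_☉ ≈ 4.74×10^-5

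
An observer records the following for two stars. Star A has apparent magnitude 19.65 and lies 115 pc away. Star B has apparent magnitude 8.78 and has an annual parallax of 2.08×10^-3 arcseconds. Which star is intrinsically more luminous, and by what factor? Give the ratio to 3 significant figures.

Star A: M = m − 5 log₁₀ d + 5 = 19.65 − 5·2.0607 + 5 = 14.347
Star B: d = 1/p = 1/2.08×10^-3″ = 480.8 pc
Star B: M = m − 5 log₁₀ d + 5 = 8.78 − 5·2.6819 + 5 = 0.370
ΔM = M_A − M_B = 14.347 − (0.370) = 13.976; smaller M is more luminous → Star B.
L ratio = 10^(0.4 |ΔM|) = 10^5.590 = 389500

Star B is more luminous, by a factor of 389000.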